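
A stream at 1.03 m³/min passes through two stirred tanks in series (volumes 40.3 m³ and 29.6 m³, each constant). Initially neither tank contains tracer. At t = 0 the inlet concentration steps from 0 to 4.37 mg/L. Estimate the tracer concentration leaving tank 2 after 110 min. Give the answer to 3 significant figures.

Species balance on tank i: dCᵢ/dt = (Cᵢ₋₁ − Cᵢ)/τᵢ with τᵢ = Vᵢ/Q.
τ₁ = 40.3/1.03 = 39.126 min; τ₂ = 29.6/1.03 = 28.738 min.
Solving the cascade with C₁(0)=C₂(0)=0 gives C₂(t) = C_in[1 − (τ₁ e^(−t/τ₁) − τ₂ e^(−t/τ₂))/(τ₁ − τ₂)].
At t = 110: e^(−t/τ₁) = 0.060120, e^(−t/τ₂) = 0.021760.
C₂ = 4.37·[1 − (39.126·0.060120 − 28.738·0.021760)/(10.388)] = 4.37·0.83376 = 3.6435 mg/L.

3.64 mg/L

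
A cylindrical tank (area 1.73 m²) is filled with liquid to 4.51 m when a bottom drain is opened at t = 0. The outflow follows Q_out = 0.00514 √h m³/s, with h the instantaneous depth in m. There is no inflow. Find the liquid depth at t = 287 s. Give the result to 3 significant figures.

2.88 m

Volume balance on the tank: A dh/dt = −0.00514 √h.
∫ h^(−1/2) dh = −(0.00514/A) ∫ dt, giving 2√h = 2√h₀ − (0.00514/A) t.
√h = √4.51 − 0.00514·287/(2·1.73) = 2.1237 − 0.42635 = 1.6973.
h = 1.6973² = 2.8809 m.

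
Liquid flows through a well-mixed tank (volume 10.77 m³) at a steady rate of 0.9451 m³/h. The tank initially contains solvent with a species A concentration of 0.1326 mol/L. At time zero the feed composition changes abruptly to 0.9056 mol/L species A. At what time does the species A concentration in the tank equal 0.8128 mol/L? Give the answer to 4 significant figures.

24.16 h

Mass balance on the solute (V constant): V dC/dt = Q(C_in − C), so τ = V/Q = 11.3956 h.
C(t) = C_in + (C₀ − C_in) e^(−t/τ). Set C = 0.8128 and solve for t:
e^(−t/τ) = (C − C_in)/(C₀ − C_in) = (0.8128 − 0.9056)/(0.1326 − 0.9056) = 0.120052
t = −τ ln(…) = 11.3956 × 2.11983 = 24.1568 h.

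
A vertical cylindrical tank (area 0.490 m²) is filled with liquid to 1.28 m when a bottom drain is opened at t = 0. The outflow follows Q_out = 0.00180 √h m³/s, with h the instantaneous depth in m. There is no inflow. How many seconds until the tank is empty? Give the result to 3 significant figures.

616 s

With no inflow, A dh/dt = −0.00180 √h.
This is separable: 2 d(√h)/dt = −0.00180/A, so √h = √h₀ − (0.00180/(2A)) t.
Set h = 0: 2√h₀ = (0.00180/A) t_empty ⇒ t_empty = 2A√h₀/0.00180.
t_empty = 2·0.490·√1.28/0.00180 = 0.98000·1.1314/0.00180 = 615.97 s.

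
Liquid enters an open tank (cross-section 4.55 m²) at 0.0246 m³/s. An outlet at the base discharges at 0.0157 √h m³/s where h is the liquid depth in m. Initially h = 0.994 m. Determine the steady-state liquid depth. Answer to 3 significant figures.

A dh/dt = Q_in − 0.0157 √h. Steady state requires inflow = outflow:
Q_in = 0.0157 √h_ss ⇒ √h_ss = 0.0246/0.0157 = 1.5669.
h_ss = 1.5669² = 2.4551 m. (Since h₀ = 0.994 m < h_ss, the level will rise toward this value.)

2.46 m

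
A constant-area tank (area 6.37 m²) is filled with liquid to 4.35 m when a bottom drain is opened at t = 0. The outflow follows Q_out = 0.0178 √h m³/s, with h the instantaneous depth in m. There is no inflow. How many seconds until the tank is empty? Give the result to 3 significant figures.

A dh/dt = −Q_out = −0.0178 √h.
∫ h^(−1/2) dh = −(0.0178/A) ∫ dt, giving 2√h = 2√h₀ − (0.0178/A) t.
Tank is empty when √h = 0: t_empty = 2A√h₀/0.0178.
t_empty = 2·6.37·√4.35/0.0178 = 12.740·2.0857/0.0178 = 1492.8 s.

1490 s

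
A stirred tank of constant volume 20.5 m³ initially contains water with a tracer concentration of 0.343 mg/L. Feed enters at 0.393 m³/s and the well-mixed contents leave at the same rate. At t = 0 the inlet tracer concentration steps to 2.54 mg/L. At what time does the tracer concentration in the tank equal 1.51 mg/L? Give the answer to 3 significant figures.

Species balance: V dC/dt = Q(C_in − C) ⇒ τ = V/Q = 52.163 s.
C(t) = C_in + (C₀ − C_in) e^(−t/τ). Set C = 1.51 and solve for t:
e^(−t/τ) = (C − C_in)/(C₀ − C_in) = (1.51 − 2.54)/(0.343 − 2.54) = 0.46882
t = −τ ln(…) = 52.163 × 0.75753 = 39.515 s.

39.5 s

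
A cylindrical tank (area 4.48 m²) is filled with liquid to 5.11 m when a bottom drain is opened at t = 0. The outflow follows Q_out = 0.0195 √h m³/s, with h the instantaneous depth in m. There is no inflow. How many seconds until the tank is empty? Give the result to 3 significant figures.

With no inflow, A dh/dt = −0.0195 √h.
∫ h^(−1/2) dh = −(0.0195/A) ∫ dt, giving 2√h = 2√h₀ − (0.0195/A) t.
Set h = 0: 2√h₀ = (0.0195/A) t_empty ⇒ t_empty = 2A√h₀/0.0195.
t_empty = 2·4.48·√5.11/0.0195 = 8.9600·2.2605/0.0195 = 1038.7 s.

1040 s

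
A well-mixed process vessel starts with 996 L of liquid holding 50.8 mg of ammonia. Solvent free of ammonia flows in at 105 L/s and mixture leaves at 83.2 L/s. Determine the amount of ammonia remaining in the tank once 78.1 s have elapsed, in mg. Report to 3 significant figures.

Let m(t) be the amount of ammonia. Volume: V(t) = V₀ + (Q_in − Q_out) t = 996 + 21.800 t; V(78.1) = 2698.6 L.
Solute balance: dm/dt = 0 − Q_out C = −Q_out m/V(t).
Separate: dm/m = −Q_out dt/V(t) ⇒ ln(m/m₀) = −(Q_out/(Q_in−Q_out)) ln(V/V₀).
m = m₀ (V₀/V)^(Q_out/(Q_in−Q_out)) = 50.8 × (996/2698.6)^(3.8165) = 1.1318 mg.

1.13 mg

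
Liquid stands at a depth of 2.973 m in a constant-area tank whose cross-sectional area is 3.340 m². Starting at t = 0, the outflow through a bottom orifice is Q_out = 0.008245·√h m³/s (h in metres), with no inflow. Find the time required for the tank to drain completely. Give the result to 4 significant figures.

A dh/dt = −Q_out = −0.008245 √h.
∫ h^(−1/2) dh = −(0.008245/A) ∫ dt, giving 2√h = 2√h₀ − (0.008245/A) t.
Set h = 0: 2√h₀ = (0.008245/A) t_empty ⇒ t_empty = 2A√h₀/0.008245.
t_empty = 2·3.340·√2.973/0.008245 = 6.68000·1.72424/0.008245 = 1396.96 s.

1397 s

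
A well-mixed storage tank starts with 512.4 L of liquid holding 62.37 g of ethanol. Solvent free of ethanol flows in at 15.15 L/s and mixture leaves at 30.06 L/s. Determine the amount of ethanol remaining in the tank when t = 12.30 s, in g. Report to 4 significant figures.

Let m(t) be the amount of ethanol. Volume: V(t) = V₀ + (Q_in − Q_out) t = 512.4 − 14.9100 t; V(12.30) = 329.007 L.
Species balance (pure solvent in): dm/dt = −Q_out · m/V(t).
Separate: dm/m = −Q_out dt/V(t) ⇒ ln(m/m₀) = −(Q_out/(Q_in−Q_out)) ln(V/V₀).
m = m₀ (V₀/V)^(Q_out/(Q_in−Q_out)) = 62.37 × (512.4/329.007)^(-2.01610) = 25.5312 g.

25.53 g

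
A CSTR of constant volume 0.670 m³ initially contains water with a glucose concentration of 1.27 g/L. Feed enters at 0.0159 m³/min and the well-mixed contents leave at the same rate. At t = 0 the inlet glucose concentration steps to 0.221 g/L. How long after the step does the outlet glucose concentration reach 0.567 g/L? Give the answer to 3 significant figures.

46.7 min

Unsteady species balance (constant V, well mixed): V dC/dt = Q(C_in − C), so τ = V/Q = 42.138 min.
C(t) = C_in + (C₀ − C_in) e^(−t/τ). Set C = 0.567 and solve for t:
e^(−t/τ) = (C − C_in)/(C₀ − C_in) = (0.567 − 0.221)/(1.27 − 0.221) = 0.32984
t = −τ ln(…) = 42.138 × 1.1092 = 46.738 min.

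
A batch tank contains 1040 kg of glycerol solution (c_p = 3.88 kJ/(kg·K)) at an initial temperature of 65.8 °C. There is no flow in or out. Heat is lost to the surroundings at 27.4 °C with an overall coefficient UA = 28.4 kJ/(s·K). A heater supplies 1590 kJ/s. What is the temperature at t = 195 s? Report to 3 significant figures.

78.9 °C

Heat balance on the well-mixed liquid: M c_p dT/dt = −UA(T − T_amb) + Q̇.
dT/dt = (T_ss − T)/τ with T_ss = T_amb + Q̇/UA = 27.4 + 1590/28.4 = 83.386 °C, τ = M c_p/UA = 1040·3.88/28.4 = 142.08 s.
T approaches T_ss exponentially: T(t) = T_ss + (T₀ − T_ss) e^(−t/τ).
T(195) = 83.386 + (-17.586)·0.25349 = 78.928 °C.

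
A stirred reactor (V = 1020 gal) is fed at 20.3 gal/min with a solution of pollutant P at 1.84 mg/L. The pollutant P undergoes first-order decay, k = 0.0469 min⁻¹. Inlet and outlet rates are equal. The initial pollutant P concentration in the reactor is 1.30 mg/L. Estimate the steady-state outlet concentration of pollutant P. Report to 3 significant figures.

Accumulation = in − out − consumed: V dC/dt = Q C_in − Q C − k V C.
Steady state (dC/dt = 0): C_ss = Q C_in/(Q + kV) = C_in/(1 + kV/Q).
C_ss = 20.3·1.84/(20.3 + 0.0469·1020) = 37.352/68.138 = 0.54818 mg/L.

0.548 mg/L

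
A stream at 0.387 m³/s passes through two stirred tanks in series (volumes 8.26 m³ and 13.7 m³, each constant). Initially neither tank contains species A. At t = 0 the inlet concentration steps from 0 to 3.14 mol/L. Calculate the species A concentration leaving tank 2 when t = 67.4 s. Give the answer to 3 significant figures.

2.16 mol/L

Time constants: τᵢ = Vᵢ/Q for each well-mixed tank.
τ₁ = 8.26/0.387 = 21.344 s; τ₂ = 13.7/0.387 = 35.401 s.
Tank 1: C₁ = C_in(1 − e^(−t/τ₁)). Tank 2 (τ₁ ≠ τ₂): C₂ = C_in[1 − (τ₁ e^(−t/τ₁) − τ₂ e^(−t/τ₂))/(τ₁ − τ₂)].
At t = 67.4: e^(−t/τ₁) = 0.042517, e^(−t/τ₂) = 0.14898.
C₂ = 3.14·[1 − (21.344·0.042517 − 35.401·0.14898)/(-14.057)] = 3.14·0.68936 = 2.1646 mol/L.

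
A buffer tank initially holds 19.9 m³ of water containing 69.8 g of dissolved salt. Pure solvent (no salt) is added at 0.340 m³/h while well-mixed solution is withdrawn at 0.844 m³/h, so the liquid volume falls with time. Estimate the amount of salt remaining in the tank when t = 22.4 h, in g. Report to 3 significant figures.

Let m(t) be the amount of salt. Volume: V(t) = V₀ + (Q_in − Q_out) t = 19.9 − 0.50400 t; V(22.4) = 8.6104 m³.
Species balance (pure solvent in): dm/dt = −Q_out · m/V(t).
dm/m = −Q_out dt/(V₀ − 0.50400 t); integrating gives ln(m/m₀) = −(Q_out/(Q_in−Q_out)) ln(V/V₀).
m = m₀ (V₀/V)^(Q_out/(Q_in−Q_out)) = 69.8 × (19.9/8.6104)^(-1.6746) = 17.163 g.

17.2 g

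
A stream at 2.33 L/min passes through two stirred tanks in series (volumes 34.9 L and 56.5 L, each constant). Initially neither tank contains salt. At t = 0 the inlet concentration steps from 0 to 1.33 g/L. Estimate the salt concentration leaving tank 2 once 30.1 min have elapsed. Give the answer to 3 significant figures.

Each tank obeys Vᵢ dCᵢ/dt = Q(Cᵢ₋₁ − Cᵢ), so τᵢ = Vᵢ/Q.
τ₁ = 34.9/2.33 = 14.979 min; τ₂ = 56.5/2.33 = 24.249 min.
Solving the cascade with C₁(0)=C₂(0)=0 gives C₂(t) = C_in[1 − (τ₁ e^(−t/τ₁) − τ₂ e^(−t/τ₂))/(τ₁ − τ₂)].
At t = 30.1: e^(−t/τ₁) = 0.13405, e^(−t/τ₂) = 0.28901.
C₂ = 1.33·[1 − (14.979·0.13405 − 24.249·0.28901)/(-9.2704)] = 1.33·0.46061 = 0.61262 g/L.

0.613 g/L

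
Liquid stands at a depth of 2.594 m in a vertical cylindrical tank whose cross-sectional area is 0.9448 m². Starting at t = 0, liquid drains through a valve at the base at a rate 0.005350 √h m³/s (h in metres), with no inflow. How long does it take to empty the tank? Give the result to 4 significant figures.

With no inflow, A dh/dt = −0.005350 √h.
∫ h^(−1/2) dh = −(0.005350/A) ∫ dt, giving 2√h = 2√h₀ − (0.005350/A) t.
Set h = 0: 2√h₀ = (0.005350/A) t_empty ⇒ t_empty = 2A√h₀/0.005350.
t_empty = 2·0.9448·√2.594/0.005350 = 1.88960·1.61059/0.005350 = 568.854 s.

568.9 s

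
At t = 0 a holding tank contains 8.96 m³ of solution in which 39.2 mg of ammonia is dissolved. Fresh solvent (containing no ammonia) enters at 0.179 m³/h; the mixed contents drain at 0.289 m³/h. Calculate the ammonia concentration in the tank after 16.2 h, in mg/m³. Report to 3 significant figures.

3.05 mg/m³

Let m(t) be the amount of ammonia. Volume: V(t) = V₀ + (Q_in − Q_out) t = 8.96 − 0.11000 t; V(16.2) = 7.1780 m³.
No ammonia enters, so dm/dt = −Q_out · (m/V).
Separate: dm/m = −Q_out dt/V(t) ⇒ ln(m/m₀) = −(Q_out/(Q_in−Q_out)) ln(V/V₀).
m = m₀ (V₀/V)^(Q_out/(Q_in−Q_out)) = 39.2 × (8.96/7.1780)^(-2.6273) = 21.891 mg.
C = m/V = 21.891/7.1780 = 3.0498 mg/m³.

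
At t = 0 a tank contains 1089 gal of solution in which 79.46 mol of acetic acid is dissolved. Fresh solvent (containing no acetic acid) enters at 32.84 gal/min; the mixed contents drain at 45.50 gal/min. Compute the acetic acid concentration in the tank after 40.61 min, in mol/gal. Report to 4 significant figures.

0.01391 mol/gal

Total volume: dV/dt = Q_in − Q_out = -12.6600 gal/min, so V(t) = 1089 − 12.6600 t and V(40.61) = 574.877 gal.
Solute balance: dm/dt = 0 − Q_out C = −Q_out m/V(t).
dm/m = −Q_out dt/(V₀ − 12.6600 t); integrating gives ln(m/m₀) = −(Q_out/(Q_in−Q_out)) ln(V/V₀).
m = m₀ (V₀/V)^(Q_out/(Q_in−Q_out)) = 79.46 × (1089/574.877)^(-3.59400) = 7.99806 mol.
C = m/V = 7.99806/574.877 = 0.0139126 mol/gal.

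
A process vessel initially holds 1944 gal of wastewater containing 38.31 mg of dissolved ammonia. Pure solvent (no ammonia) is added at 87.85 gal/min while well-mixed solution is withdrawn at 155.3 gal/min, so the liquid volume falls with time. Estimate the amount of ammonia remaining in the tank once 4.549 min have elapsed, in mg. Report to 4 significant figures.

25.80 mg

Let m(t) be the amount of ammonia. Volume: V(t) = V₀ + (Q_in − Q_out) t = 1944 − 67.4500 t; V(4.549) = 1637.17 gal.
No ammonia enters, so dm/dt = −Q_out · (m/V).
dm/m = −Q_out dt/(V₀ − 67.4500 t); integrating gives ln(m/m₀) = −(Q_out/(Q_in−Q_out)) ln(V/V₀).
m = m₀ (V₀/V)^(Q_out/(Q_in−Q_out)) = 38.31 × (1944/1637.17)^(-2.30245) = 25.7955 mg.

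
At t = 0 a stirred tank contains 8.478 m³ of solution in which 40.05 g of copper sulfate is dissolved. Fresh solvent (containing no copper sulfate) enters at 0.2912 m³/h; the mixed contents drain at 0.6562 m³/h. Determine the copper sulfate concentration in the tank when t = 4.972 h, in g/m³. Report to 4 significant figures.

3.898 g/m³

Let m(t) be the amount of copper sulfate. Volume: V(t) = V₀ + (Q_in − Q_out) t = 8.478 − 0.365000 t; V(4.972) = 6.66322 m³.
No copper sulfate enters, so dm/dt = −Q_out · (m/V).
Separate: dm/m = −Q_out dt/V(t) ⇒ ln(m/m₀) = −(Q_out/(Q_in−Q_out)) ln(V/V₀).
m = m₀ (V₀/V)^(Q_out/(Q_in−Q_out)) = 40.05 × (8.478/6.66322)^(-1.79781) = 25.9738 g.
C = m/V = 25.9738/6.66322 = 3.89808 g/m³.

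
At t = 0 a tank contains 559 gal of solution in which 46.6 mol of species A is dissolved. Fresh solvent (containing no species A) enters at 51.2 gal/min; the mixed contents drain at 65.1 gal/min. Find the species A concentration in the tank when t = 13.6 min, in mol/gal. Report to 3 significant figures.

0.0182 mol/gal

Let m(t) be the amount of species A. Volume: V(t) = V₀ + (Q_in − Q_out) t = 559 − 13.900 t; V(13.6) = 369.96 gal.
No species A enters, so dm/dt = −Q_out · (m/V).
dm/m = −Q_out dt/(V₀ − 13.900 t); integrating gives ln(m/m₀) = −(Q_out/(Q_in−Q_out)) ln(V/V₀).
m = m₀ (V₀/V)^(Q_out/(Q_in−Q_out)) = 46.6 × (559/369.96)^(-4.6835) = 6.7429 mol.
C = m/V = 6.7429/369.96 = 0.018226 mol/gal.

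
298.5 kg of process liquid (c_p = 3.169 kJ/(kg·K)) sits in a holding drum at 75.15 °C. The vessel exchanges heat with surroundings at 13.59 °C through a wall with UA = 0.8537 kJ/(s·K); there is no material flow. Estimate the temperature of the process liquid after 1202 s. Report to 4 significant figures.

M c_p dT/dt = −UA(T − T_amb).
dT/dt = (T_ss − T)/τ with T_ss = T_amb = 13.5900 °C, τ = M c_p/UA = 298.5·3.169/0.8537 = 1108.05 s.
Integrating: T(t) = T_ss + (T₀ − T_ss) e^(−t/τ).
T(1202) = 13.5900 + (61.5600)·0.337975 = 34.3957 °C.

34.40 °C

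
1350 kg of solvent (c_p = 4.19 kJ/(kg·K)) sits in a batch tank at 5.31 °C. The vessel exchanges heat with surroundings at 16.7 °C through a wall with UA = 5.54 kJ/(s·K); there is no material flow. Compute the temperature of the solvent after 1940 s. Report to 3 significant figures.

15.0 °C

Lumped-capacitance energy balance: M c_p dT/dt = UA(T_amb − T).
dT/dt = (T_ss − T)/τ with T_ss = T_amb = 16.700 °C, τ = M c_p/UA = 1350·4.19/5.54 = 1021.0 s.
Solution: T(t) = T_ss + (T₀ − T_ss) e^(−t/τ).
T(1940) = 16.700 + (-11.390)·0.14956 = 14.996 °C.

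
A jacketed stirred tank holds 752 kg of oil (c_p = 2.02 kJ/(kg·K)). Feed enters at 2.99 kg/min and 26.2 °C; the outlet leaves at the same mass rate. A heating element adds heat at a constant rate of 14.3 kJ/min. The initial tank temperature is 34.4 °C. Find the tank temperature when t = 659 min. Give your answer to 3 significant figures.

29.0 °C

Energy balance: M c_p dT/dt = ṁ c_p (T_in − T) + 14.3.
Rearrange: dT/dt = (T_ss − T)/τ with τ = M/ṁ = 251.51 min and T_ss = T_in + Q̇/(ṁ c_p) = 28.568 °C.
Integrating: T(t) = T_ss + (T₀ − T_ss) e^(−t/τ).
T(659) = 28.568 + (5.8324)·e^(−659/251.51) = 28.568 + (5.8324)·0.072786 = 28.992 °C.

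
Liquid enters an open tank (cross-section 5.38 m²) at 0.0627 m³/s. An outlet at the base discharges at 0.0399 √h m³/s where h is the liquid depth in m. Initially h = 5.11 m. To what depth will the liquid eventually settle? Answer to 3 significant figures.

Level balance: A dh/dt = 0.0627 − 0.0399 √h. Setting dh/dt = 0:
Q_in = 0.0399 √h_ss ⇒ √h_ss = 0.0627/0.0399 = 1.5714.
h_ss = 1.5714² = 2.4694 m. (Since h₀ = 5.11 m > h_ss, the level will fall toward this value.)

2.47 m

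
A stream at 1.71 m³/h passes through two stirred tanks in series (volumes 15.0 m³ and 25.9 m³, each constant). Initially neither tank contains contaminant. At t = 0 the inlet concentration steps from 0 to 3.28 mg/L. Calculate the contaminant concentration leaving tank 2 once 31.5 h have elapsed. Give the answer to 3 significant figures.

2.43 mg/L

Species balance on tank i: dCᵢ/dt = (Cᵢ₋₁ − Cᵢ)/τᵢ with τᵢ = Vᵢ/Q.
τ₁ = 15.0/1.71 = 8.7719 h; τ₂ = 25.9/1.71 = 15.146 h.
Tank 1: C₁ = C_in(1 − e^(−t/τ₁)). Tank 2 (τ₁ ≠ τ₂): C₂ = C_in[1 − (τ₁ e^(−t/τ₁) − τ₂ e^(−t/τ₂))/(τ₁ − τ₂)].
At t = 31.5: e^(−t/τ₁) = 0.027571, e^(−t/τ₂) = 0.12496.
C₂ = 3.28·[1 − (8.7719·0.027571 − 15.146·0.12496)/(-6.3743)] = 3.28·0.74101 = 2.4305 mg/L.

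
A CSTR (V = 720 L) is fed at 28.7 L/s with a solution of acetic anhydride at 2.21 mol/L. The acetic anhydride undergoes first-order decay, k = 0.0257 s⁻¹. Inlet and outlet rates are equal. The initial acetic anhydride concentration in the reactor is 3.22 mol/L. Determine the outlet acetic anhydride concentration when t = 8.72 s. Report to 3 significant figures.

2.40 mol/L

Species balance: V dC/dt = Q C_in − Q C − k V C.
dC/dt = (Q/V) C_in − (Q/V + k) C; effective rate a = Q/V + k = 0.039861 + 0.0257 = 0.065561 s⁻¹.
C_ss = Q C_in/(Q + kV) = 1.3437 mol/L; C(t) = C_ss + (C₀ − C_ss) e^(−a t).
C(8.72) = 1.3437 + (1.8763)·e^(−0.065561·8.72) = 1.3437 + (1.8763)·0.56457 = 2.4030 mol/L.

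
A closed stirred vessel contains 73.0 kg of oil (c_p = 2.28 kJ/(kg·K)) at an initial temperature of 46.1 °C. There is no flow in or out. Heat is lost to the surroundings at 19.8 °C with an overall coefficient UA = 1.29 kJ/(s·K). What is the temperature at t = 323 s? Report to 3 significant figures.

Lumped-capacitance energy balance: M c_p dT/dt = UA(T_amb − T).
dT/dt = (T_ss − T)/τ with T_ss = T_amb = 19.800 °C, τ = M c_p/UA = 73.0·2.28/1.29 = 129.02 s.
T approaches T_ss exponentially: T(t) = T_ss + (T₀ − T_ss) e^(−t/τ).
T(323) = 19.800 + (26.300)·0.081804 = 21.951 °C.

22.0 °C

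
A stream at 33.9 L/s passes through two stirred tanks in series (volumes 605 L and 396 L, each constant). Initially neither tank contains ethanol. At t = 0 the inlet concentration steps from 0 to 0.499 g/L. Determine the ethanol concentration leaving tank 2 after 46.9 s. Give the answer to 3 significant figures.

Each tank obeys Vᵢ dCᵢ/dt = Q(Cᵢ₋₁ − Cᵢ), so τᵢ = Vᵢ/Q.
τ₁ = 605/33.9 = 17.847 s; τ₂ = 396/33.9 = 11.681 s.
Solving the cascade with C₁(0)=C₂(0)=0 gives C₂(t) = C_in[1 − (τ₁ e^(−t/τ₁) − τ₂ e^(−t/τ₂))/(τ₁ − τ₂)].
At t = 46.9: e^(−t/τ₁) = 0.072226, e^(−t/τ₂) = 0.018044.
C₂ = 0.499·[1 − (17.847·0.072226 − 11.681·0.018044)/(6.1652)] = 0.499·0.82511 = 0.41173 g/L.

0.412 g/L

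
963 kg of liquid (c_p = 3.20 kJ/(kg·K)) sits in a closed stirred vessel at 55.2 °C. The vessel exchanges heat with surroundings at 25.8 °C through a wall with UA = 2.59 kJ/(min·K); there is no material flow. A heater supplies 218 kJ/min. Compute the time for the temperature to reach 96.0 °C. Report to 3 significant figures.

M c_p dT/dt = −UA(T − T_amb) + Q̇.
τ = M c_p/UA = 1189.8 min; T_ss = T_amb + Q̇/UA = 25.8 + 218/2.59 = 109.97 °C.
T(t) = T_ss + (T₀ − T_ss)e^(−t/τ); set T = 96.0:
t = −τ ln[(T − T_ss)/(T₀ − T_ss)] = −1189.8 · ln(0.25507) = 1625.6 min.

1630 min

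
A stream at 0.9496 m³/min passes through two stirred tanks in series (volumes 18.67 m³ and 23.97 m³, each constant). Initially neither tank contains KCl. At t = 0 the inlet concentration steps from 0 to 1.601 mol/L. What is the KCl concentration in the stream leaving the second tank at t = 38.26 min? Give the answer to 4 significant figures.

Time constants: τᵢ = Vᵢ/Q for each well-mixed tank.
τ₁ = 18.67/0.9496 = 19.6609 min; τ₂ = 23.97/0.9496 = 25.2422 min.
Tank 1: C₁ = C_in(1 − e^(−t/τ₁)). Tank 2 (τ₁ ≠ τ₂): C₂ = C_in[1 − (τ₁ e^(−t/τ₁) − τ₂ e^(−t/τ₂))/(τ₁ − τ₂)].
At t = 38.26: e^(−t/τ₁) = 0.142845, e^(−t/τ₂) = 0.219651.
C₂ = 1.601·[1 − (19.6609·0.142845 − 25.2422·0.219651)/(-5.58130)] = 1.601·0.509790 = 0.816174 mol/L.

0.8162 mol/L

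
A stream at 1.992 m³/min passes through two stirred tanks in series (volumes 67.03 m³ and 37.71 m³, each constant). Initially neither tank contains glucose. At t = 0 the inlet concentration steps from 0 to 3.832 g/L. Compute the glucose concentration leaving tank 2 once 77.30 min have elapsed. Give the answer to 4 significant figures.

Species balance on tank i: dCᵢ/dt = (Cᵢ₋₁ − Cᵢ)/τᵢ with τᵢ = Vᵢ/Q.
τ₁ = 67.03/1.992 = 33.6496 min; τ₂ = 37.71/1.992 = 18.9307 min.
Tank 1: C₁ = C_in(1 − e^(−t/τ₁)). Tank 2 (τ₁ ≠ τ₂): C₂ = C_in[1 − (τ₁ e^(−t/τ₁) − τ₂ e^(−t/τ₂))/(τ₁ − τ₂)].
At t = 77.30: e^(−t/τ₁) = 0.100540, e^(−t/τ₂) = 0.0168516.
C₂ = 3.832·[1 − (33.6496·0.100540 − 18.9307·0.0168516)/(14.7189)] = 3.832·0.791825 = 3.03427 g/L.

3.034 g/L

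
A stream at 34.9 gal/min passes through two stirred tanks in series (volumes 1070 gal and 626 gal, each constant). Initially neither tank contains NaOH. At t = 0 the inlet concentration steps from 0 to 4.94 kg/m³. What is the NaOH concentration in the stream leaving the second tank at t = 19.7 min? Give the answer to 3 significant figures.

1.00 kg/m³

Time constants: τᵢ = Vᵢ/Q for each well-mixed tank.
τ₁ = 1070/34.9 = 30.659 min; τ₂ = 626/34.9 = 17.937 min.
Solving the cascade with C₁(0)=C₂(0)=0 gives C₂(t) = C_in[1 − (τ₁ e^(−t/τ₁) − τ₂ e^(−t/τ₂))/(τ₁ − τ₂)].
At t = 19.7: e^(−t/τ₁) = 0.52595, e^(−t/τ₂) = 0.33344.
C₂ = 4.94·[1 − (30.659·0.52595 − 17.937·0.33344)/(12.722)] = 4.94·0.20263 = 1.0010 kg/m³.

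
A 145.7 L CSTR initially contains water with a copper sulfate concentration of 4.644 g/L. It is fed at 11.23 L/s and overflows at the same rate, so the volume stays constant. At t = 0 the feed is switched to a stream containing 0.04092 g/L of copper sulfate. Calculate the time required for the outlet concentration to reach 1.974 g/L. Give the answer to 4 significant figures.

11.26 s

Species balance on the tank: V dC/dt = Q(C_in − C), so τ = V/Q = 12.9742 s.
C(t) = C_in + (C₀ − C_in) e^(−t/τ). Set C = 1.974 and solve for t:
e^(−t/τ) = (C − C_in)/(C₀ − C_in) = (1.974 − 0.04092)/(4.644 − 0.04092) = 0.419954
t = −τ ln(…) = 12.9742 × 0.867611 = 11.2565 s.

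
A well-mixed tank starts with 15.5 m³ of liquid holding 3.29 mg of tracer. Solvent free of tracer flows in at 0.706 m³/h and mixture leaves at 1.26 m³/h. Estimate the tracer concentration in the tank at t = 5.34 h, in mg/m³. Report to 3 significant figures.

0.162 mg/m³

Total volume: dV/dt = Q_in − Q_out = -0.55400 m³/h, so V(t) = 15.5 − 0.55400 t and V(5.34) = 12.542 m³.
No tracer enters, so dm/dt = −Q_out · (m/V).
dm/m = −Q_out dt/(V₀ − 0.55400 t); integrating gives ln(m/m₀) = −(Q_out/(Q_in−Q_out)) ln(V/V₀).
m = m₀ (V₀/V)^(Q_out/(Q_in−Q_out)) = 3.29 × (15.5/12.542)^(-2.2744) = 2.0324 mg.
C = m/V = 2.0324/12.542 = 0.16205 mg/m³.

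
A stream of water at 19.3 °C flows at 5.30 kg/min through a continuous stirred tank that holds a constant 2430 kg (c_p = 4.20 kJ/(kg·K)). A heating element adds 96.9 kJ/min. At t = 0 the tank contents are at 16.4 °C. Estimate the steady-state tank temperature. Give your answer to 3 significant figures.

Unsteady energy balance on the tank contents: M c_p dT/dt = ṁ c_p (T_in − T) + 96.9.
At steady state dT/dt = 0 ⇒ T_ss = T_in + Q̇/(ṁ c_p) = 19.3 + 96.9/(5.30·4.20) = 23.653 °C.

23.7 °C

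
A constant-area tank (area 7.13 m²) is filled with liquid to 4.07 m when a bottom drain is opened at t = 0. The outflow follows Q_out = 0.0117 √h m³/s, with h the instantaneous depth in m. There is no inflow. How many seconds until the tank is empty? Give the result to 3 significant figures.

2460 s

A dh/dt = −Q_out = −0.0117 √h.
∫ h^(−1/2) dh = −(0.0117/A) ∫ dt, giving 2√h = 2√h₀ − (0.0117/A) t.
Tank is empty when √h = 0: t_empty = 2A√h₀/0.0117.
t_empty = 2·7.13·√4.07/0.0117 = 14.260·2.0174/0.0117 = 2458.8 s.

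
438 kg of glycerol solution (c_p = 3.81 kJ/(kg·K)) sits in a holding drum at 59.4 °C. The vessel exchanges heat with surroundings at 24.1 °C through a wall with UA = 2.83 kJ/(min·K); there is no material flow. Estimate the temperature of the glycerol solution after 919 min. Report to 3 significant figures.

First-law balance (no shaft work): M c_p dT/dt = −UA(T − T_amb).
dT/dt = (T_ss − T)/τ with T_ss = T_amb = 24.100 °C, τ = M c_p/UA = 438·3.81/2.83 = 589.67 min.
T approaches T_ss exponentially: T(t) = T_ss + (T₀ − T_ss) e^(−t/τ).
T(919) = 24.100 + (35.300)·0.21045 = 31.529 °C.

31.5 °C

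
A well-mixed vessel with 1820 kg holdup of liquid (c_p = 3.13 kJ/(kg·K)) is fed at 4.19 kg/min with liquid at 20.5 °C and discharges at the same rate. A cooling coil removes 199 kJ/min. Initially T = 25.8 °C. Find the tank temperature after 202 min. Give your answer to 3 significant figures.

Heat balance on the well-mixed liquid: M c_p dT/dt = ṁ c_p (T_in − T) − 199.
Rearrange: dT/dt = (T_ss − T)/τ with τ = M/ṁ = 434.37 min and T_ss = T_in − Q̇/(ṁ c_p) = 5.3262 °C.
This is linear first-order; T(t) = T_ss + (T₀ − T_ss) e^(−t/τ).
T(202) = 5.3262 + (20.474)·e^(−202/434.37) = 5.3262 + (20.474)·0.62811 = 18.186 °C.

18.2 °C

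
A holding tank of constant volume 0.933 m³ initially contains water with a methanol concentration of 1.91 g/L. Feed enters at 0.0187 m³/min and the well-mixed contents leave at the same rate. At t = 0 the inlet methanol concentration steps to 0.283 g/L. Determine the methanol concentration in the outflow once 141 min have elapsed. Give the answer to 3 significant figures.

0.379 g/L

Species balance on the tank: V dC/dt = Q(C_in − C).
Rewrite as dC/dt + C/τ = C_in/τ, τ = V/Q = 49.893 min.
Integrating: C(t) = C_in + (C₀ − C_in) e^(−t/τ).
C(141) = 0.283 + (1.91 − 0.283)·e^(−141/49.893) = 0.283 + (1.6270)·0.059247 = 0.37939 g/L.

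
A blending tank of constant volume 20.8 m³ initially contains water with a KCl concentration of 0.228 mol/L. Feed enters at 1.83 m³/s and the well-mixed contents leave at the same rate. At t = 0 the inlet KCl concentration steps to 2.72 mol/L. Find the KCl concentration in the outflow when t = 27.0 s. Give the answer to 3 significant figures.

2.49 mol/L

Unsteady species balance (constant V, well mixed): V dC/dt = Q(C_in − C).
Time constant τ = V/Q = 20.8/1.83 = 11.366 s.
Integrating: C(t) = C_in + (C₀ − C_in) e^(−t/τ).
C(27.0) = 2.72 + (0.228 − 2.72)·e^(−27.0/11.366) = 2.72 + (-2.4920)·0.092970 = 2.4883 mol/L.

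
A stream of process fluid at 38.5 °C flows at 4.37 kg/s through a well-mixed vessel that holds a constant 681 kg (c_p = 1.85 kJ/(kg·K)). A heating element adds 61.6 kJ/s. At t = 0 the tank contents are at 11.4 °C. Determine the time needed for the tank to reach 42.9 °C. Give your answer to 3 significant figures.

371 s

Energy balance: M c_p dT/dt = ṁ c_p (T_in − T) + 61.6.
τ = M/ṁ = 155.84 s; T_ss = T_in + Q̇/(ṁ c_p) = 46.120 °C.
T(t) = T_ss + (T₀ − T_ss) e^(−t/τ). Set T = 42.9:
e^(−t/τ) = (42.9 − 46.120)/(11.4 − 46.120) = 0.092729
t = −155.84 · ln(0.092729) = 370.59 s.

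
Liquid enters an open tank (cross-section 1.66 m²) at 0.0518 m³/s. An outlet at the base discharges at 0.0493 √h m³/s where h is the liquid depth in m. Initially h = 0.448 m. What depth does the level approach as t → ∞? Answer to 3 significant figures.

Level balance: A dh/dt = 0.0518 − 0.0493 √h. Setting dh/dt = 0:
Q_in = 0.0493 √h_ss ⇒ √h_ss = 0.0518/0.0493 = 1.0507.
h_ss = 1.0507² = 1.1040 m. (Since h₀ = 0.448 m < h_ss, the level will rise toward this value.)

1.10 m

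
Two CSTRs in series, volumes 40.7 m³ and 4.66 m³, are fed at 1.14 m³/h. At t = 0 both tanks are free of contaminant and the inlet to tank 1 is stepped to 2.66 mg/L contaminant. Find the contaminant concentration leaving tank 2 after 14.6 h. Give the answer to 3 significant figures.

Each tank obeys Vᵢ dCᵢ/dt = Q(Cᵢ₋₁ − Cᵢ), so τᵢ = Vᵢ/Q.
τ₁ = 40.7/1.14 = 35.702 h; τ₂ = 4.66/1.14 = 4.0877 h.
Tank 1: C₁ = C_in(1 − e^(−t/τ₁)). Tank 2 (τ₁ ≠ τ₂): C₂ = C_in[1 − (τ₁ e^(−t/τ₁) − τ₂ e^(−t/τ₂))/(τ₁ − τ₂)].
At t = 14.6: e^(−t/τ₁) = 0.66435, e^(−t/τ₂) = 0.028109.
C₂ = 2.66·[1 − (35.702·0.66435 − 4.0877·0.028109)/(31.614)] = 2.66·0.25338 = 0.67399 mg/L.

0.674 mg/L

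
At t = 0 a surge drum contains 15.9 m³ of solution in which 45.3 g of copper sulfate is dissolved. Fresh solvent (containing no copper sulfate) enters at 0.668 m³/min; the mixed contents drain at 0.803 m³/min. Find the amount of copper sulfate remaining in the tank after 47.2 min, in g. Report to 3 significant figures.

2.15 g

Total volume: dV/dt = Q_in − Q_out = -0.13500 m³/min, so V(t) = 15.9 − 0.13500 t and V(47.2) = 9.5280 m³.
Species balance (pure solvent in): dm/dt = −Q_out · m/V(t).
Separate: dm/m = −Q_out dt/V(t) ⇒ ln(m/m₀) = −(Q_out/(Q_in−Q_out)) ln(V/V₀).
m = m₀ (V₀/V)^(Q_out/(Q_in−Q_out)) = 45.3 × (15.9/9.5280)^(-5.9481) = 2.1541 g.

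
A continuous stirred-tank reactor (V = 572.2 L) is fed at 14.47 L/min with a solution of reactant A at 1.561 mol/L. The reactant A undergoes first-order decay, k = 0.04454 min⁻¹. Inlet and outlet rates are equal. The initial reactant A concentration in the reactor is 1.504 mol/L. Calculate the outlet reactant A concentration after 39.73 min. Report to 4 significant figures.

0.6239 mol/L

Species balance: V dC/dt = Q C_in − Q C − k V C.
dC/dt = (Q/V) C_in − (Q/V + k) C; effective rate a = Q/V + k = 0.0252884 + 0.04454 = 0.0698284 min⁻¹.
C_ss = Q C_in/(Q + kV) = 0.565317 mol/L; C(t) = C_ss + (C₀ − C_ss) e^(−a t).
C(39.73) = 0.565317 + (0.938683)·e^(−0.0698284·39.73) = 0.565317 + (0.938683)·0.0623943 = 0.623885 mol/L.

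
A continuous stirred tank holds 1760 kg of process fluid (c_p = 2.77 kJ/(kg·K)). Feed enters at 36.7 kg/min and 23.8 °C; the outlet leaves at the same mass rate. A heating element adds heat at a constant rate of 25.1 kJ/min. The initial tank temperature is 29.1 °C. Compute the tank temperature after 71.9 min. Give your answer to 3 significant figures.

25.2 °C

Heat balance on the well-mixed liquid: M c_p dT/dt = ṁ c_p (T_in − T) + 25.1.
Rearrange: dT/dt = (T_ss − T)/τ with τ = M/ṁ = 47.956 min and T_ss = T_in + Q̇/(ṁ c_p) = 24.047 °C.
This is linear first-order; T(t) = T_ss + (T₀ − T_ss) e^(−t/τ).
T(71.9) = 24.047 + (5.0531)·e^(−71.9/47.956) = 24.047 + (5.0531)·0.22329 = 25.175 °C.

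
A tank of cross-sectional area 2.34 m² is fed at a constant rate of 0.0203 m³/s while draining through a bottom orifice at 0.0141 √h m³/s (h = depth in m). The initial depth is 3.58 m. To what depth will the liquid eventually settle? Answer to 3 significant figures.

A dh/dt = Q_in − 0.0141 √h. Steady state requires inflow = outflow:
Q_in = 0.0141 √h_ss ⇒ √h_ss = 0.0203/0.0141 = 1.4397.
h_ss = 1.4397² = 2.0728 m. (Since h₀ = 3.58 m > h_ss, the level will fall toward this value.)

2.07 m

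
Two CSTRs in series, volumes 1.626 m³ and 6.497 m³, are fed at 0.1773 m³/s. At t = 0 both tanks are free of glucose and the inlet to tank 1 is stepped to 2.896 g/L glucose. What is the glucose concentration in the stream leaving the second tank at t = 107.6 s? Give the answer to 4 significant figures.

2.691 g/L

Time constants: τᵢ = Vᵢ/Q for each well-mixed tank.
τ₁ = 1.626/0.1773 = 9.17090 s; τ₂ = 6.497/0.1773 = 36.6441 s.
Solving the cascade with C₁(0)=C₂(0)=0 gives C₂(t) = C_in[1 − (τ₁ e^(−t/τ₁) − τ₂ e^(−t/τ₂))/(τ₁ − τ₂)].
At t = 107.6: e^(−t/τ₁) = 8.02646e-06, e^(−t/τ₂) = 0.0530589.
C₂ = 2.896·[1 − (9.17090·8.02646e-06 − 36.6441·0.0530589)/(-27.4732)] = 2.896·0.929232 = 2.69106 g/L.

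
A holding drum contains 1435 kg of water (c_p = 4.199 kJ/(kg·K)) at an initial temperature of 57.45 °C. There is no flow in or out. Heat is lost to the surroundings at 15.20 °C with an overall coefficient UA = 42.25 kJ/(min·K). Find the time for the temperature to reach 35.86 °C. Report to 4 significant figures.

M c_p dT/dt = −UA(T − T_amb).
τ = M c_p/UA = 142.617 min; T_ss = T_amb = 15.2000 °C.
T(t) = T_ss + (T₀ − T_ss)e^(−t/τ); set T = 35.86:
t = −τ ln[(T − T_ss)/(T₀ − T_ss)] = −142.617 · ln(0.488994) = 102.029 min.

102.0 min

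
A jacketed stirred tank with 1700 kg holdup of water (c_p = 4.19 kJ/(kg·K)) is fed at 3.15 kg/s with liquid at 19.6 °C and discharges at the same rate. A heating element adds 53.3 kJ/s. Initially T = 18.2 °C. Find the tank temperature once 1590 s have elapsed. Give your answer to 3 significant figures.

M c_p dT/dt = ṁ c_p (T_in − T) + Q̇.
τ = M/ṁ = 539.68 s; T_ss = T_in + Q̇/(ṁ c_p) = 19.6 + 53.3/(3.15·4.19) = 23.638 °C.
Solution: T(t) = T_ss + (T₀ − T_ss) e^(−t/τ).
T(1590) = 23.638 + (-5.4383)·e^(−1590/539.68) = 23.638 + (-5.4383)·0.052540 = 23.353 °C.

23.4 °C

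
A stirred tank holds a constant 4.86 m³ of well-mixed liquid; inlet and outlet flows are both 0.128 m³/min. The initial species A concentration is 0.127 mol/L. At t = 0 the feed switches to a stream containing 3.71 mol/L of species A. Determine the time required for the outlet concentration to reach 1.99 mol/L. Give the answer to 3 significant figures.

27.9 min

Species balance: V dC/dt = Q(C_in − C) ⇒ τ = V/Q = 37.969 min.
C(t) = C_in + (C₀ − C_in) e^(−t/τ). Set C = 1.99 and solve for t:
e^(−t/τ) = (C − C_in)/(C₀ − C_in) = (1.99 − 3.71)/(0.127 − 3.71) = 0.48004
t = −τ ln(…) = 37.969 × 0.73388 = 27.864 min.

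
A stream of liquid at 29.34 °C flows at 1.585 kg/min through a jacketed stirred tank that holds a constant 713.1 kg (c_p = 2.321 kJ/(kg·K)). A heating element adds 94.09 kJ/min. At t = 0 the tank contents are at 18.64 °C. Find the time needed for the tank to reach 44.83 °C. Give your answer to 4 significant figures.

575.9 min

Energy balance: M c_p dT/dt = ṁ c_p (T_in − T) + 94.09.
τ = M/ṁ = 449.905 min; T_ss = T_in + Q̇/(ṁ c_p) = 54.9164 °C.
T(t) = T_ss + (T₀ − T_ss) e^(−t/τ). Set T = 44.83:
e^(−t/τ) = (44.83 − 54.9164)/(18.64 − 54.9164) = 0.278043
t = −449.905 · ln(0.278043) = 575.870 min.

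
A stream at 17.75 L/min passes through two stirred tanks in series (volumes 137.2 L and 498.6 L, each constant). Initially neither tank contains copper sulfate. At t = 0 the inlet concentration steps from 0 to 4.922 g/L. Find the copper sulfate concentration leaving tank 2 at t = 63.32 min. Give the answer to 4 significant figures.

4.210 g/L

Each tank obeys Vᵢ dCᵢ/dt = Q(Cᵢ₋₁ − Cᵢ), so τᵢ = Vᵢ/Q.
τ₁ = 137.2/17.75 = 7.72958 min; τ₂ = 498.6/17.75 = 28.0901 min.
Tank 1: C₁ = C_in(1 − e^(−t/τ₁)). Tank 2 (τ₁ ≠ τ₂): C₂ = C_in[1 − (τ₁ e^(−t/τ₁) − τ₂ e^(−t/τ₂))/(τ₁ − τ₂)].
At t = 63.32: e^(−t/τ₁) = 0.000276885, e^(−t/τ₂) = 0.104960.
C₂ = 4.922·[1 − (7.72958·0.000276885 − 28.0901·0.104960)/(-20.3606)] = 4.922·0.855298 = 4.20978 g/L.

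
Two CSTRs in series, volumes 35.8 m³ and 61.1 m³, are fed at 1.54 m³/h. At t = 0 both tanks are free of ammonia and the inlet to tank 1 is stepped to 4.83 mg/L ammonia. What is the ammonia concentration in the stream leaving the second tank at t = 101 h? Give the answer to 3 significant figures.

Each tank obeys Vᵢ dCᵢ/dt = Q(Cᵢ₋₁ − Cᵢ), so τᵢ = Vᵢ/Q.
τ₁ = 35.8/1.54 = 23.247 h; τ₂ = 61.1/1.54 = 39.675 h.
Solving the cascade with C₁(0)=C₂(0)=0 gives C₂(t) = C_in[1 − (τ₁ e^(−t/τ₁) − τ₂ e^(−t/τ₂))/(τ₁ − τ₂)].
At t = 101: e^(−t/τ₁) = 0.012975, e^(−t/τ₂) = 0.078421.
C₂ = 4.83·[1 − (23.247·0.012975 − 39.675·0.078421)/(-16.429)] = 4.83·0.82897 = 4.0039 mg/L.

4.00 mg/L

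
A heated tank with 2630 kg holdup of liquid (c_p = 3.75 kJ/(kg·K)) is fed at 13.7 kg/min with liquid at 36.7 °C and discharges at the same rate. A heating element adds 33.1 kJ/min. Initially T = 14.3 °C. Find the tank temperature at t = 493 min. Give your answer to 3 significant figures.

Heat balance on the well-mixed liquid: M c_p dT/dt = ṁ c_p (T_in − T) + 33.1.
Rearrange: dT/dt = (T_ss − T)/τ with τ = M/ṁ = 191.97 min and T_ss = T_in + Q̇/(ṁ c_p) = 37.344 °C.
T approaches T_ss exponentially: T(t) = T_ss + (T₀ − T_ss) e^(−t/τ).
T(493) = 37.344 + (-23.044)·e^(−493/191.97) = 37.344 + (-23.044)·0.076681 = 35.577 °C.

35.6 °C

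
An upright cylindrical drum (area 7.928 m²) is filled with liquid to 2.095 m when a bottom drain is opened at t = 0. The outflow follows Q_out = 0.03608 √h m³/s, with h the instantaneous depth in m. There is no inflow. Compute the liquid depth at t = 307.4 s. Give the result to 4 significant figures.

0.5594 m

With no inflow, A dh/dt = −0.03608 √h.
Separate and integrate: 2(√h − √h₀) = −(0.03608/A) t.
√h = √2.095 − 0.03608·307.4/(2·7.928) = 1.44741 − 0.699482 = 0.747929.
h = 0.747929² = 0.559398 m.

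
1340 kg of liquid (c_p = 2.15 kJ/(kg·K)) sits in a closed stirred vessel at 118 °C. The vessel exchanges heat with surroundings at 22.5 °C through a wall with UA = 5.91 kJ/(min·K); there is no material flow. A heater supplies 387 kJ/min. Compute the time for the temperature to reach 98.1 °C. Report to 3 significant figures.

Lumped-capacitance energy balance: M c_p dT/dt = UA(T_amb − T) + Q̇.
τ = M c_p/UA = 487.48 min; T_ss = T_amb + Q̇/UA = 22.5 + 387/5.91 = 87.982 °C.
T(t) = T_ss + (T₀ − T_ss)e^(−t/τ); set T = 98.1:
t = −τ ln[(T − T_ss)/(T₀ − T_ss)] = −487.48 · ln(0.33706) = 530.13 min.

530 min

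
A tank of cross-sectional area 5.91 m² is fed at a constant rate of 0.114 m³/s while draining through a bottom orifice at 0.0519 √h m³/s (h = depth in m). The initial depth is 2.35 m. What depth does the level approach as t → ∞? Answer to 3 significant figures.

4.82 m

A dh/dt = Q_in − 0.0519 √h. Steady state requires inflow = outflow:
Q_in = 0.0519 √h_ss ⇒ √h_ss = 0.114/0.0519 = 2.1965.
h_ss = 2.1965² = 4.8248 m. (Since h₀ = 2.35 m < h_ss, the level will rise toward this value.)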